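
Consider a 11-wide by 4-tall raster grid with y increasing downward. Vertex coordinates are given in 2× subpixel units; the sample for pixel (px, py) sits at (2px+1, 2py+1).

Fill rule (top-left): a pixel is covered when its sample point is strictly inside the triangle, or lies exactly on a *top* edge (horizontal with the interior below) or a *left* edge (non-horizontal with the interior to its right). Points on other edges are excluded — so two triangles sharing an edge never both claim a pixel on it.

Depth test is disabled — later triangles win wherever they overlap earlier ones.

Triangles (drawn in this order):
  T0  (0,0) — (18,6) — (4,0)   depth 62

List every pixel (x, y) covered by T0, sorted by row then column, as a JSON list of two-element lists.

T0:
  2·area = 24  (B↔C swapped to make it positive)
  edge (0, 0)→(4, 0): d=(4,0) top-left  bias=+0
  edge (4, 0)→(18, 6): d=(14,6) right/bottom  bias=-1
  edge (18, 6)→(0, 0): d=(-18,-6) top-left  bias=+0
    (1,0)@(3, 1): e=[4,20,0] → X  [on edge]
    (2,0)@(5, 1): e=[4,8,12] → X
    (3,0)@(7, 1): e=[4,-4,24] → .
    (1,1)@(3, 3): e=[12,48,-36] → .
    (2,1)@(5, 3): e=[12,36,-24] → .
    (4,1)@(9, 3): e=[12,12,0] → X  [on edge]
    (5,1)@(11, 3): e=[12,0,12] → .  [on edge]
    (4,2)@(9, 5): e=[20,40,-36] → .
    (7,2)@(15, 5): e=[20,4,0] → X  [on edge]
    (8,2)@(17, 5): e=[20,-8,12] → .
    (7,3)@(15, 7): e=[28,32,-36] → .
    (10,3)@(21, 7): e=[28,-4,0] → .  [on edge]
  covered (4 px):
    . X X . . . . . . . .
    . . . . X . . . . . .
    . . . . . . . X . . .
    . . . . . . . . . . .

Result: [[1,0],[2,0],[4,1],[7,2]]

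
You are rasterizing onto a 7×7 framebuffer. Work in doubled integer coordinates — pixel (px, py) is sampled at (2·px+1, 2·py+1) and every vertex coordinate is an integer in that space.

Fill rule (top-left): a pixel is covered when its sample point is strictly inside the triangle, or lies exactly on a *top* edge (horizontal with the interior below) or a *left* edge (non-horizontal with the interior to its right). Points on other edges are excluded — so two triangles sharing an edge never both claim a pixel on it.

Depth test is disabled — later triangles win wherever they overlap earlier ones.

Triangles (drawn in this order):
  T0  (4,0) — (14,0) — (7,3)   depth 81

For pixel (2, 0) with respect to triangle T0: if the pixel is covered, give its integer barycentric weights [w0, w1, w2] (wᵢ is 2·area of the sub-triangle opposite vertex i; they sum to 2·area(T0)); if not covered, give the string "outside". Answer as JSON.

T0:
  2·area = 30
  edge (4, 0)→(14, 0): d=(10,0) top-left  bias=+0
  edge (14, 0)→(7, 3): d=(-7,3) right/bottom  bias=-1
  edge (7, 3)→(4, 0): d=(-3,-3) top-left  bias=+0
    (2,0)@(5, 1): e=[10,20,0] → X  [on edge]
    (3,0)@(7, 1): e=[10,14,6] → X
    (4,0)@(9, 1): e=[10,8,12] → X
    (5,0)@(11, 1): e=[10,2,18] → X
    (6,0)@(13, 1): e=[10,-4,24] → .
    (2,1)@(5, 3): e=[30,6,-6] → .
    (3,1)@(7, 3): e=[30,0,0] → .  [on edge]
    (4,1)@(9, 3): e=[30,-6,6] → .
    (5,1)@(11, 3): e=[30,-12,12] → .
    (4,2)@(9, 5): e=[50,-20,0] → .  [on edge]
    (5,3)@(11, 7): e=[70,-40,0] → .  [on edge]
    (6,4)@(13, 9): e=[90,-60,0] → .  [on edge]
  covered (4 px):
    . . X X X X .
    . . . . . . .
    . . . . . . .
    . . . . . . .
    . . . . . . .
    . . . . . . .
    . . . . . . .

Final: [20,0,10]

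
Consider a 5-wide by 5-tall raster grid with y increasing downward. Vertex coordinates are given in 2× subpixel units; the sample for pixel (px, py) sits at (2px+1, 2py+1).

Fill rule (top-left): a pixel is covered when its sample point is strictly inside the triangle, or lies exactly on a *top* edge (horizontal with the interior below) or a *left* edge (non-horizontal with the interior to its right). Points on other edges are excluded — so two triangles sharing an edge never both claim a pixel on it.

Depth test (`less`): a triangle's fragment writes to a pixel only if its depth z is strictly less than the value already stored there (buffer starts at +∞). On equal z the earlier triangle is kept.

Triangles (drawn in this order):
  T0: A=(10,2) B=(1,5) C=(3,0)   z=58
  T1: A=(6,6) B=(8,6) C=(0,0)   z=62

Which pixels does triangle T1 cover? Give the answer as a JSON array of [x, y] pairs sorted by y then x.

T0:
  2·area = 39
  edge (10, 2)→(1, 5): d=(-9,3) right/bottom  bias=-1
  edge (1, 5)→(3, 0): d=(2,-5) top-left  bias=+0
  edge (3, 0)→(10, 2): d=(7,2) right/bottom  bias=-1
    (1,0)@(3, 1): e=[30,2,7] → #
    (2,0)@(5, 1): e=[24,12,3] → #
    (3,0)@(7, 1): e=[18,22,-1] → ·
    (1,1)@(3, 3): e=[12,6,21] → #
    (3,1)@(7, 3): e=[0,26,13] → ·  [on edge]
    (0,2)@(1, 5): e=[0,0,39] → ·  [on edge]
    (1,2)@(3, 5): e=[-6,10,35] → ·
    (2,2)@(5, 5): e=[-12,20,31] → ·
  covered (4 px):
    · # # · ·
    · # # · ·
    · · · · ·
    · · · · ·
    · · · · ·
T1:
  2·area = 12  (B↔C swapped to make it positive)
  edge (6, 6)→(0, 0): d=(-6,-6) top-left  bias=+0
  edge (0, 0)→(8, 6): d=(8,6) right/bottom  bias=-1
  edge (8, 6)→(6, 6): d=(-2,0) right/bottom  bias=-1
    (0,0)@(1, 1): e=[0,2,10] → #  [on edge]
    (1,0)@(3, 1): e=[12,-10,10] → ·
    (0,1)@(1, 3): e=[-12,18,6] → ·
    (1,1)@(3, 3): e=[0,6,6] → #  [on edge]
    (2,1)@(5, 3): e=[12,-6,6] → ·
    (1,2)@(3, 5): e=[-12,22,2] → ·
    (2,2)@(5, 5): e=[0,10,2] → #  [on edge]
    (3,2)@(7, 5): e=[12,-2,2] → ·
    (2,3)@(5, 7): e=[-12,26,-2] → ·
    (3,3)@(7, 7): e=[0,14,-2] → ·  [on edge]
    (4,4)@(9, 9): e=[0,18,-6] → ·  [on edge]
  covered (3 px):
    # · · · ·
    · # · · ·
    · · # · ·
    · · · · ·
    · · · · ·

Answer: [[0,0],[1,1],[2,2]]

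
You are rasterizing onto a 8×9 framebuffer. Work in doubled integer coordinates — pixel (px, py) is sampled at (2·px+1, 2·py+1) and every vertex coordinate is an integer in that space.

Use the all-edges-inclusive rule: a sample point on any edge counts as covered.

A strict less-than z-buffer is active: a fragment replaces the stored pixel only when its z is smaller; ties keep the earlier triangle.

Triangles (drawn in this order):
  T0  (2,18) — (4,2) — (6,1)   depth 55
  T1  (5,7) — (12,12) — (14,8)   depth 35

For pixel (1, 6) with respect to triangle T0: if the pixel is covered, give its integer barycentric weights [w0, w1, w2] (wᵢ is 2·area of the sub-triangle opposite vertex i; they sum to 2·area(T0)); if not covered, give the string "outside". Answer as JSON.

T0:
  2·area = 30
  edge (2, 18)→(4, 2): d=(2,-16) inclusive
  edge (4, 2)→(6, 1): d=(2,-1) inclusive
  edge (6, 1)→(2, 18): d=(-4,17) inclusive
    (2,1)@(5, 3): e=[18,3,9] → █
    (3,1)@(7, 3): e=[50,5,-25] → ·
    (2,2)@(5, 5): e=[22,7,1] → █
    (3,2)@(7, 5): e=[54,9,-33] → ·
    (2,3)@(5, 7): e=[26,11,-7] → ·
    (1,5)@(3, 11): e=[2,17,11] → █
    (2,5)@(5, 11): e=[34,19,-23] → ·
    (1,6)@(3, 13): e=[6,21,3] → █
    (2,6)@(5, 13): e=[38,23,-31] → ·
    (1,7)@(3, 15): e=[10,25,-5] → ·
  covered (4 px):
    · · · · · · · ·
    · · █ · · · · ·
    · · █ · · · · ·
    · · · · · · · ·
    · · · · · · · ·
    · █ · · · · · ·
    · █ · · · · · ·
    · · · · · · · ·
    · · · · · · · ·
T1:
  2·area = 38  (B↔C swapped to make it positive)
  edge (5, 7)→(14, 8): d=(9,1) inclusive
  edge (14, 8)→(12, 12): d=(-2,4) inclusive
  edge (12, 12)→(5, 7): d=(-7,-5) inclusive
    (2,3)@(5, 7): e=[0,38,0] → █  [on edge]
    (3,3)@(7, 7): e=[-2,30,10] → ·
    (2,4)@(5, 9): e=[18,34,-14] → ·
    (4,4)@(9, 9): e=[14,18,6] → █
    (5,4)@(11, 9): e=[12,10,16] → █
    (6,4)@(13, 9): e=[10,2,26] → █
    (7,4)@(15, 9): e=[8,-6,36] → ·
    (4,5)@(9, 11): e=[32,14,-8] → ·
    (5,5)@(11, 11): e=[30,6,2] → █
    (6,5)@(13, 11): e=[28,-2,12] → ·
    (5,6)@(11, 13): e=[48,2,-12] → ·
  covered (5 px):
    · · · · · · · ·
    · · · · · · · ·
    · · · · · · · ·
    · · █ · · · · ·
    · · · · █ █ █ ·
    · · · · · █ · ·
    · · · · · · · ·
    · · · · · · · ·
    · · · · · · · ·

Answer: [21,3,6]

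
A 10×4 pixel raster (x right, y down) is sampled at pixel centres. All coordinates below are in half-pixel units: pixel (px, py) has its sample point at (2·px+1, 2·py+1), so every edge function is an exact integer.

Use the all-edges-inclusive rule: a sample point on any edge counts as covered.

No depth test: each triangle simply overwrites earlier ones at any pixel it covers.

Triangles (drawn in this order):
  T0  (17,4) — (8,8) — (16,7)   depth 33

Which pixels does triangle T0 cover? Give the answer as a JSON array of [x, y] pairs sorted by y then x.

T0:
  2·area = 23  (B↔C swapped to make it positive)
  edge (17, 4)→(16, 7): d=(-1,3) inclusive
  edge (16, 7)→(8, 8): d=(-8,1) inclusive
  edge (8, 8)→(17, 4): d=(9,-4) inclusive
    (7,2)@(15, 5): e=[5,17,1] → X
    (8,2)@(17, 5): e=[-1,15,9] → .
    (5,3)@(11, 7): e=[15,5,3] → X
    (6,3)@(13, 7): e=[9,3,11] → X
    (8,3)@(17, 7): e=[-3,-1,27] → .
  covered (4 px):
    . . . . . . . . . .
    . . . . . . . . . .
    . . . . . . . X . .
    . . . . . X X X . .

Final: [[7,2],[5,3],[6,3],[7,3]]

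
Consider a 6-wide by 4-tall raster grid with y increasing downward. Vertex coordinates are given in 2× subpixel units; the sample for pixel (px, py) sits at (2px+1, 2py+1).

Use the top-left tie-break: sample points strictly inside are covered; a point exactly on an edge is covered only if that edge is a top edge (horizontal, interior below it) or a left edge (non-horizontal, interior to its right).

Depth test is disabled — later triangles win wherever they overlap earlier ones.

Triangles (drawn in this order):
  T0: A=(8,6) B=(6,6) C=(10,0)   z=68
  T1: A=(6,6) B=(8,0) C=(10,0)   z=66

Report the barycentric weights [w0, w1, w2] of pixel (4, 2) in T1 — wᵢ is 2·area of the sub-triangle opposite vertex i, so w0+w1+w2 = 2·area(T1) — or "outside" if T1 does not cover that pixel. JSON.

T0:
  2·area = 12
  edge (8, 6)→(6, 6): d=(-2,0) right/bottom  bias=-1
  edge (6, 6)→(10, 0): d=(4,-6) top-left  bias=+0
  edge (10, 0)→(8, 6): d=(-2,6) right/bottom  bias=-1
    (4,1)@(9, 3): e=[6,6,0] → ·  [on edge]
    (3,2)@(7, 5): e=[2,2,8] → █
    (4,2)@(9, 5): e=[2,14,-4] → ·
    (3,3)@(7, 7): e=[-2,10,4] → ·
  covered (1 px):
    · · · · · ·
    · · · · · ·
    · · · █ · ·
    · · · · · ·
T1:
  2·area = 12
  edge (6, 6)→(8, 0): d=(2,-6) top-left  bias=+0
  edge (8, 0)→(10, 0): d=(2,0) top-left  bias=+0
  edge (10, 0)→(6, 6): d=(-4,6) right/bottom  bias=-1
    (4,0)@(9, 1): e=[8,2,2] → █
    (5,0)@(11, 1): e=[20,2,-10] → ·
    (3,1)@(7, 3): e=[0,6,6] → █  [on edge]
    (4,1)@(9, 3): e=[12,6,-6] → ·
    (3,2)@(7, 5): e=[4,10,-2] → ·
  covered (2 px):
    · · · · █ ·
    · · · █ · ·
    · · · · · ·
    · · · · · ·

Answer: "outside"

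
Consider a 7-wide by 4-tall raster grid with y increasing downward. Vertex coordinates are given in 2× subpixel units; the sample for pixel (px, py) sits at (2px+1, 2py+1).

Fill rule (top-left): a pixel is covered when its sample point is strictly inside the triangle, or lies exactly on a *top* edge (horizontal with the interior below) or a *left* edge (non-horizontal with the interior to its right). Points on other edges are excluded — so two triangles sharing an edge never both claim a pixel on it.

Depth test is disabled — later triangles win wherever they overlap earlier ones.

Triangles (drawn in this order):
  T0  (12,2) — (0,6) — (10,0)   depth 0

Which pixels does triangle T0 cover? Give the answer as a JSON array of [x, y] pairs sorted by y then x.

T0:
  2·area = 32
  edge (12, 2)→(0, 6): d=(-12,4) right/bottom  bias=-1
  edge (0, 6)→(10, 0): d=(10,-6) top-left  bias=+0
  edge (10, 0)→(12, 2): d=(2,2) right/bottom  bias=-1
    (4,0)@(9, 1): e=[24,4,4] → X
    (5,0)@(11, 1): e=[16,16,0] → .  [on edge]
    (2,1)@(5, 3): e=[16,0,16] → X  [on edge]
    (3,1)@(7, 3): e=[8,12,12] → X
    (4,1)@(9, 3): e=[0,24,8] → .  [on edge]
    (6,1)@(13, 3): e=[-16,48,0] → .  [on edge]
    (1,2)@(3, 5): e=[0,8,24] → .  [on edge]
    (2,2)@(5, 5): e=[-8,20,20] → .
    (3,2)@(7, 5): e=[-16,32,16] → .
  covered (3 px):
    . . . . X . .
    . . X X . . .
    . . . . . . .
    . . . . . . .

Final: [[4,0],[2,1],[3,1]]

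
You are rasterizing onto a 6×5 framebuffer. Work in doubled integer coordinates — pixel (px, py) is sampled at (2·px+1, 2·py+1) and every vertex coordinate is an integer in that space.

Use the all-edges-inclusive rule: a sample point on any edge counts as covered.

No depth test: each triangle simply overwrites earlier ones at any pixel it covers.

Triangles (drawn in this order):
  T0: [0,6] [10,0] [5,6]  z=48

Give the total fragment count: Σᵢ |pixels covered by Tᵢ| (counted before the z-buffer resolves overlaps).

T0:
  2·area = 30
  edge (0, 6)→(10, 0): d=(10,-6) inclusive
  edge (10, 0)→(5, 6): d=(-5,6) inclusive
  edge (5, 6)→(0, 6): d=(-5,0) inclusive
    (4,0)@(9, 1): e=[4,1,25] → #
    (5,0)@(11, 1): e=[16,-11,25] → ·
    (2,1)@(5, 3): e=[0,15,15] → #  [on edge]
    (3,1)@(7, 3): e=[12,3,15] → #
    (4,1)@(9, 3): e=[24,-9,15] → ·
    (1,2)@(3, 5): e=[8,17,5] → #
    (3,2)@(7, 5): e=[32,-7,5] → ·
    (1,3)@(3, 7): e=[28,7,-5] → ·
    (2,3)@(5, 7): e=[40,-5,-5] → ·
  covered (5 px):
    · · · · # ·
    · · # # · ·
    · # # · · ·
    · · · · · ·
    · · · · · ·

Answer: 5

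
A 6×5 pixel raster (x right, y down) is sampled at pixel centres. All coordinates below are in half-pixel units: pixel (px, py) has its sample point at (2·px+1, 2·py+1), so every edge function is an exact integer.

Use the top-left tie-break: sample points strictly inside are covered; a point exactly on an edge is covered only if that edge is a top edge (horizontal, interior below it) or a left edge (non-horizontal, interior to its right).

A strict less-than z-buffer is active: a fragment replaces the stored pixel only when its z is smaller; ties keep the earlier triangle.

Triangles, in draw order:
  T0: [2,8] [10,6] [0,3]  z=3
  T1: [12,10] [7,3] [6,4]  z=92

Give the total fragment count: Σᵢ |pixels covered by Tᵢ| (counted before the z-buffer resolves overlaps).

T0:
  2·area = 44  (B↔C swapped to make it positive)
  edge (2, 8)→(0, 3): d=(-2,-5) top-left  bias=+0
  edge (0, 3)→(10, 6): d=(10,3) right/bottom  bias=-1
  edge (10, 6)→(2, 8): d=(-8,2) right/bottom  bias=-1
    (0,2)@(1, 5): e=[1,17,26] → #
    (1,2)@(3, 5): e=[11,11,22] → #
    (2,2)@(5, 5): e=[21,5,18] → #
    (3,2)@(7, 5): e=[31,-1,14] → ·
    (0,3)@(1, 7): e=[-3,37,10] → ·
    (1,3)@(3, 7): e=[7,31,6] → #
    (3,3)@(7, 7): e=[27,19,-2] → ·
    (1,4)@(3, 9): e=[3,51,-10] → ·
    (2,4)@(5, 9): e=[13,45,-14] → ·
  covered (5 px):
    · · · · · ·
    · · · · · ·
    # # # · · ·
    · # # · · ·
    · · · · · ·
T1:
  2·area = 12  (B↔C swapped to make it positive)
  edge (12, 10)→(6, 4): d=(-6,-6) top-left  bias=+0
  edge (6, 4)→(7, 3): d=(1,-1) top-left  bias=+0
  edge (7, 3)→(12, 10): d=(5,7) right/bottom  bias=-1
    (1,0)@(3, 1): e=[0,-6,18] → ·  [on edge]
    (4,0)@(9, 1): e=[36,0,-24] → ·  [on edge]
    (2,1)@(5, 3): e=[0,-2,14] → ·  [on edge]
    (3,1)@(7, 3): e=[12,0,0] → ·  [on edge]
    (2,2)@(5, 5): e=[-12,0,24] → ·  [on edge]
    (3,2)@(7, 5): e=[0,2,10] → #  [on edge]
    (4,2)@(9, 5): e=[12,4,-4] → ·
    (1,3)@(3, 7): e=[-36,0,48] → ·  [on edge]
    (3,3)@(7, 7): e=[-12,4,20] → ·
    (4,3)@(9, 7): e=[0,6,6] → #  [on edge]
    (5,3)@(11, 7): e=[12,8,-8] → ·
    (0,4)@(1, 9): e=[-60,0,72] → ·  [on edge]
    (5,4)@(11, 9): e=[0,10,2] → #  [on edge]
  covered (3 px):
    · · · · · ·
    · · · · · ·
    · · · # · ·
    · · · · # ·
    · · · · · #

Final: 8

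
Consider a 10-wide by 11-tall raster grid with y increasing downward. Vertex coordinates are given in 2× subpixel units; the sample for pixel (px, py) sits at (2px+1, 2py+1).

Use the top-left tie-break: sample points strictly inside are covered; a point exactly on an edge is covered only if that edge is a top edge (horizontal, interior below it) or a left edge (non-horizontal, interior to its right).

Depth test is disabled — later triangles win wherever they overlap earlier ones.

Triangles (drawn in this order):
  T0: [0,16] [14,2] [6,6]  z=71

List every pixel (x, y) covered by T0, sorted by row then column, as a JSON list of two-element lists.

T0:
  2·area = 56  (B↔C swapped to make it positive)
  edge (0, 16)→(6, 6): d=(6,-10) top-left  bias=+0
  edge (6, 6)→(14, 2): d=(8,-4) top-left  bias=+0
  edge (14, 2)→(0, 16): d=(-14,14) right/bottom  bias=-1
    (4,0)@(9, 1): e=[0,-28,84] → ·  [on edge]
    (7,0)@(15, 1): e=[60,-4,0] → ·  [on edge]
    (6,1)@(13, 3): e=[52,4,0] → ·  [on edge]
    (4,2)@(9, 5): e=[24,4,28] → █
    (5,2)@(11, 5): e=[44,12,0] → ·  [on edge]
    (3,3)@(7, 7): e=[16,12,28] → █
    (4,3)@(9, 7): e=[36,20,0] → ·  [on edge]
    (2,4)@(5, 9): e=[8,20,28] → █
    (3,4)@(7, 9): e=[28,28,0] → ·  [on edge]
    (1,5)@(3, 11): e=[0,28,28] → █  [on edge]
    (2,5)@(5, 11): e=[20,36,0] → ·  [on edge]
    (1,6)@(3, 13): e=[12,44,0] → ·  [on edge]
    (0,7)@(1, 15): e=[4,52,0] → ·  [on edge]
  covered (4 px):
    · · · · · · · · · ·
    · · · · · · · · · ·
    · · · · █ · · · · ·
    · · · █ · · · · · ·
    · · █ · · · · · · ·
    · █ · · · · · · · ·
    · · · · · · · · · ·
    · · · · · · · · · ·
    · · · · · · · · · ·
    · · · · · · · · · ·
    · · · · · · · · · ·

Final: [[4,2],[3,3],[2,4],[1,5]]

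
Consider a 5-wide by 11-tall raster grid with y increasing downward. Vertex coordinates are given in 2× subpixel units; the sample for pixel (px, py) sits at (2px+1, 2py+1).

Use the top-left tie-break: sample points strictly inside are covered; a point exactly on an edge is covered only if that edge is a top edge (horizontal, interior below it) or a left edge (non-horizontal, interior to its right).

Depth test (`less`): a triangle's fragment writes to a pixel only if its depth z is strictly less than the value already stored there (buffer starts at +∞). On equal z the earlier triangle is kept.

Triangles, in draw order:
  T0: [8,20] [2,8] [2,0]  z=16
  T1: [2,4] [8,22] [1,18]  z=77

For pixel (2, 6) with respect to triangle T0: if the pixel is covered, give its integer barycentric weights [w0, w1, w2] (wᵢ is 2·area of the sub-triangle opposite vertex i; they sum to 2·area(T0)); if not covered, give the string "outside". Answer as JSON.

T0:
  2·area = 48
  edge (8, 20)→(2, 8): d=(-6,-12) top-left  bias=+0
  edge (2, 8)→(2, 0): d=(0,-8) top-left  bias=+0
  edge (2, 0)→(8, 20): d=(6,20) right/bottom  bias=-1
    (1,2)@(3, 5): e=[30,8,10] → X
    (2,2)@(5, 5): e=[54,24,-30] → .
    (1,3)@(3, 7): e=[18,8,22] → X
    (2,3)@(5, 7): e=[42,24,-18] → .
    (1,4)@(3, 9): e=[6,8,34] → X
    (2,4)@(5, 9): e=[30,24,-6] → .
    (1,5)@(3, 11): e=[-6,8,46] → .
    (2,5)@(5, 11): e=[18,24,6] → X
    (3,5)@(7, 11): e=[42,40,-34] → .
    (2,6)@(5, 13): e=[6,24,18] → X
    (3,6)@(7, 13): e=[30,40,-22] → .
    (2,7)@(5, 15): e=[-6,24,30] → .
  covered (6 px):
    . . . . .
    . . . . .
    . X . . .
    . X . . .
    . X . . .
    . . X . .
    . . X . .
    . . . . .
    . . . X .
    . . . . .
    . . . . .
T1:
  2·area = 102
  edge (2, 4)→(8, 22): d=(6,18) right/bottom  bias=-1
  edge (8, 22)→(1, 18): d=(-7,-4) top-left  bias=+0
  edge (1, 18)→(2, 4): d=(1,-14) top-left  bias=+0
    (0,0)@(1, 1): e=[0,119,-17] → .  [on edge]
    (1,3)@(3, 7): e=[0,85,17] → .  [on edge]
    (1,4)@(3, 9): e=[12,71,19] → X
    (2,4)@(5, 9): e=[-24,79,47] → .
    (1,5)@(3, 11): e=[24,57,21] → X
    (2,5)@(5, 11): e=[-12,65,49] → .
    (1,6)@(3, 13): e=[36,43,23] → X
    (2,6)@(5, 13): e=[0,51,51] → .  [on edge]
    (1,7)@(3, 15): e=[48,29,25] → X
    (2,7)@(5, 15): e=[12,37,53] → X
    (3,7)@(7, 15): e=[-24,45,81] → .
    (1,8)@(3, 17): e=[60,15,27] → X
    (3,9)@(7, 19): e=[0,17,85] → .  [on edge]
  covered (10 px):
    . . . . .
    . . . . .
    . . . . .
    . . . . .
    . X . . .
    . X . . .
    . X . . .
    . X X . .
    . X X . .
    . X X . .
    . . . X .

Answer: [24,18,6]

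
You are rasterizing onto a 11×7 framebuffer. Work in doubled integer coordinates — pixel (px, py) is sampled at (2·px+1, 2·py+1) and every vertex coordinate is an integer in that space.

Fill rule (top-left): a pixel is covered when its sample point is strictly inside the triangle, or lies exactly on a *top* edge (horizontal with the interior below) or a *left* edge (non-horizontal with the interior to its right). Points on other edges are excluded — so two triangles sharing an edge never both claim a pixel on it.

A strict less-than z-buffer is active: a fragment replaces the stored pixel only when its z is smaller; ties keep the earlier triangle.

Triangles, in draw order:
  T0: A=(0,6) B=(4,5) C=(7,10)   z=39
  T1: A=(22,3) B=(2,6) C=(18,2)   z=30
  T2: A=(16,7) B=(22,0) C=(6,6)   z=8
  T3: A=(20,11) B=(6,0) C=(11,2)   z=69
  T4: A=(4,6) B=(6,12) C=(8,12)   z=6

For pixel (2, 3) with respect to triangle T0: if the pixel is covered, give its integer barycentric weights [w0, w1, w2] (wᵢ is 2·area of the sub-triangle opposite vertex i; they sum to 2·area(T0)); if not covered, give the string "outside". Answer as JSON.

T0:
  2·area = 23
  edge (0, 6)→(4, 5): d=(4,-1) top-left  bias=+0
  edge (4, 5)→(7, 10): d=(3,5) right/bottom  bias=-1
  edge (7, 10)→(0, 6): d=(-7,-4) top-left  bias=+0
    (1,3)@(3, 7): e=[7,11,5] → █
    (2,3)@(5, 7): e=[9,1,13] → █
    (3,3)@(7, 7): e=[11,-9,21] → ·
    (1,4)@(3, 9): e=[15,17,-9] → ·
    (2,4)@(5, 9): e=[17,7,-1] → ·
  covered (2 px):
    · · · · · · · · · · ·
    · · · · · · · · · · ·
    · · · · · · · · · · ·
    · █ █ · · · · · · · ·
    · · · · · · · · · · ·
    · · · · · · · · · · ·
    · · · · · · · · · · ·
T1:
  2·area = 32
  edge (22, 3)→(2, 6): d=(-20,3) right/bottom  bias=-1
  edge (2, 6)→(18, 2): d=(16,-4) top-left  bias=+0
  edge (18, 2)→(22, 3): d=(4,1) right/bottom  bias=-1
    (7,1)@(15, 3): e=[21,4,7] → █
    (8,1)@(17, 3): e=[15,12,5] → █
    (9,1)@(19, 3): e=[9,20,3] → █
    (10,1)@(21, 3): e=[3,28,1] → █
    (3,2)@(7, 5): e=[5,4,23] → █
    (4,2)@(9, 5): e=[-1,12,21] → ·
    (7,2)@(15, 5): e=[-19,36,15] → ·
    (8,2)@(17, 5): e=[-25,44,13] → ·
    (9,2)@(19, 5): e=[-31,52,11] → ·
    (10,2)@(21, 5): e=[-37,60,9] → ·
    (3,3)@(7, 7): e=[-35,36,31] → ·
  covered (5 px):
    · · · · · · · · · · ·
    · · · · · · · █ █ █ █
    · · · █ · · · · · · ·
    · · · · · · · · · · ·
    · · · · · · · · · · ·
    · · · · · · · · · · ·
    · · · · · · · · · · ·
T2:
  2·area = 76  (B↔C swapped to make it positive)
  edge (16, 7)→(6, 6): d=(-10,-1) top-left  bias=+0
  edge (6, 6)→(22, 0): d=(16,-6) top-left  bias=+0
  edge (22, 0)→(16, 7): d=(-6,7) right/bottom  bias=-1
    (10,0)@(21, 1): e=[65,10,1] → █
    (7,1)@(15, 3): e=[39,6,31] → █
    (8,1)@(17, 3): e=[41,18,17] → █
    (9,1)@(19, 3): e=[43,30,3] → █
    (10,1)@(21, 3): e=[45,42,-11] → ·
    (4,2)@(9, 5): e=[13,2,61] → █
    (5,2)@(11, 5): e=[15,14,47] → █
    (6,2)@(13, 5): e=[17,26,33] → █
    (9,2)@(19, 5): e=[23,62,-9] → ·
    (4,3)@(9, 7): e=[-7,34,49] → ·
    (5,3)@(11, 7): e=[-5,46,35] → ·
    (6,3)@(13, 7): e=[-3,58,21] → ·
  covered (9 px):
    · · · · · · · · · · █
    · · · · · · · █ █ █ ·
    · · · · █ █ █ █ █ · ·
    · · · · · · · · · · ·
    · · · · · · · · · · ·
    · · · · · · · · · · ·
    · · · · · · · · · · ·
T3:
  2·area = 27
  edge (20, 11)→(6, 0): d=(-14,-11) top-left  bias=+0
  edge (6, 0)→(11, 2): d=(5,2) right/bottom  bias=-1
  edge (11, 2)→(20, 11): d=(9,9) right/bottom  bias=-1
    (5,1)@(11, 3): e=[13,5,9] → █
    (6,1)@(13, 3): e=[35,1,-9] → ·
    (5,2)@(11, 5): e=[-15,15,27] → ·
    (6,2)@(13, 5): e=[7,11,9] → █
    (7,2)@(15, 5): e=[29,7,-9] → ·
    (6,3)@(13, 7): e=[-21,21,27] → ·
    (7,3)@(15, 7): e=[1,17,9] → █
    (8,3)@(17, 7): e=[23,13,-9] → ·
    (7,4)@(15, 9): e=[-27,27,27] → ·
  covered (3 px):
    · · · · · · · · · · ·
    · · · · · █ · · · · ·
    · · · · · · █ · · · ·
    · · · · · · · █ · · ·
    · · · · · · · · · · ·
    · · · · · · · · · · ·
    · · · · · · · · · · ·
T4:
  2·area = 12  (B↔C swapped to make it positive)
  edge (4, 6)→(8, 12): d=(4,6) right/bottom  bias=-1
  edge (8, 12)→(6, 12): d=(-2,0) right/bottom  bias=-1
  edge (6, 12)→(4, 6): d=(-2,-6) top-left  bias=+0
    (1,1)@(3, 3): e=[-6,18,0] → ·  [on edge]
    (2,4)@(5, 9): e=[6,6,0] → █  [on edge]
    (3,4)@(7, 9): e=[-6,6,12] → ·
    (2,5)@(5, 11): e=[14,2,-4] → ·
    (3,5)@(7, 11): e=[2,2,8] → █
    (4,5)@(9, 11): e=[-10,2,20] → ·
    (3,6)@(7, 13): e=[10,-2,4] → ·
  covered (2 px):
    · · · · · · · · · · ·
    · · · · · · · · · · ·
    · · · · · · · · · · ·
    · · · · · · · · · · ·
    · · █ · · · · · · · ·
    · · · █ · · · · · · ·
    · · · · · · · · · · ·

Result: [1,13,9]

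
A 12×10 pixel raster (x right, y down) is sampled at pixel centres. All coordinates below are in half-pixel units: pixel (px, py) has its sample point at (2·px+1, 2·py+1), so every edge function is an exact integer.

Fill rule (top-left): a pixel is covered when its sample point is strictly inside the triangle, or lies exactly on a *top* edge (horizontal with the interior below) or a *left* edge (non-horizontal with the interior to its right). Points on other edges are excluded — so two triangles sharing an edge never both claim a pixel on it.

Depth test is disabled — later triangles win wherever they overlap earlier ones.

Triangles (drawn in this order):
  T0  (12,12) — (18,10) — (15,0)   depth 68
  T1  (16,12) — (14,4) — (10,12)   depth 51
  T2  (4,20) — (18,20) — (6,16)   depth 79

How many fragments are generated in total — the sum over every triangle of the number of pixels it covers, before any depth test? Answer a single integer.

T0:
  2·area = 66  (B↔C swapped to make it positive)
  edge (12, 12)→(15, 0): d=(3,-12) top-left  bias=+0
  edge (15, 0)→(18, 10): d=(3,10) right/bottom  bias=-1
  edge (18, 10)→(12, 12): d=(-6,2) right/bottom  bias=-1
    (7,0)@(15, 1): e=[3,3,60] → #
    (8,0)@(17, 1): e=[27,-17,56] → ·
    (7,1)@(15, 3): e=[9,9,48] → #
    (8,1)@(17, 3): e=[33,-11,44] → ·
    (7,2)@(15, 5): e=[15,15,36] → #
    (8,2)@(17, 5): e=[39,-5,32] → ·
    (7,3)@(15, 7): e=[21,21,24] → #
    (8,3)@(17, 7): e=[45,1,20] → #
    (9,3)@(19, 7): e=[69,-19,16] → ·
    (6,4)@(13, 9): e=[3,47,16] → #
    (9,4)@(19, 9): e=[75,-13,4] → ·
    (10,4)@(21, 9): e=[99,-33,0] → ·  [on edge]
    (7,5)@(15, 11): e=[33,33,0] → ·  [on edge]
    (4,6)@(9, 13): e=[-33,99,0] → ·  [on edge]
    (1,7)@(3, 15): e=[-99,165,0] → ·  [on edge]
  covered (9 px):
    · · · · · · · # · · · ·
    · · · · · · · # · · · ·
    · · · · · · · # · · · ·
    · · · · · · · # # · · ·
    · · · · · · # # # · · ·
    · · · · · · # · · · · ·
    · · · · · · · · · · · ·
    · · · · · · · · · · · ·
    · · · · · · · · · · · ·
    · · · · · · · · · · · ·
T1:
  2·area = 48  (B↔C swapped to make it positive)
  edge (16, 12)→(10, 12): d=(-6,0) right/bottom  bias=-1
  edge (10, 12)→(14, 4): d=(4,-8) top-left  bias=+0
  edge (14, 4)→(16, 12): d=(2,8) right/bottom  bias=-1
    (6,3)@(13, 7): e=[30,4,14] → #
    (7,3)@(15, 7): e=[30,20,-2] → ·
    (6,4)@(13, 9): e=[18,12,18] → #
    (7,4)@(15, 9): e=[18,28,2] → #
    (8,4)@(17, 9): e=[18,44,-14] → ·
    (5,5)@(11, 11): e=[6,4,38] → #
    (8,5)@(17, 11): e=[6,52,-10] → ·
    (5,6)@(11, 13): e=[-6,12,42] → ·
    (6,6)@(13, 13): e=[-6,28,26] → ·
    (7,6)@(15, 13): e=[-6,44,10] → ·
  covered (6 px):
    · · · · · · · · · · · ·
    · · · · · · · · · · · ·
    · · · · · · · · · · · ·
    · · · · · · # · · · · ·
    · · · · · · # # · · · ·
    · · · · · # # # · · · ·
    · · · · · · · · · · · ·
    · · · · · · · · · · · ·
    · · · · · · · · · · · ·
    · · · · · · · · · · · ·
T2:
  2·area = 56  (B↔C swapped to make it positive)
  edge (4, 20)→(6, 16): d=(2,-4) top-left  bias=+0
  edge (6, 16)→(18, 20): d=(12,4) right/bottom  bias=-1
  edge (18, 20)→(4, 20): d=(-14,0) right/bottom  bias=-1
    (1,7)@(3, 15): e=[-14,0,70] → ·  [on edge]
    (3,8)@(7, 17): e=[6,8,42] → #
    (4,8)@(9, 17): e=[14,0,42] → ·  [on edge]
    (2,9)@(5, 19): e=[2,40,14] → #
    (4,9)@(9, 19): e=[18,24,14] → #
    (5,9)@(11, 19): e=[26,16,14] → #
    (6,9)@(13, 19): e=[34,8,14] → #
    (7,9)@(15, 19): e=[42,0,14] → ·  [on edge]
  covered (6 px):
    · · · · · · · · · · · ·
    · · · · · · · · · · · ·
    · · · · · · · · · · · ·
    · · · · · · · · · · · ·
    · · · · · · · · · · · ·
    · · · · · · · · · · · ·
    · · · · · · · · · · · ·
    · · · · · · · · · · · ·
    · · · # · · · · · · · ·
    · · # # # # # · · · · ·

Result: 21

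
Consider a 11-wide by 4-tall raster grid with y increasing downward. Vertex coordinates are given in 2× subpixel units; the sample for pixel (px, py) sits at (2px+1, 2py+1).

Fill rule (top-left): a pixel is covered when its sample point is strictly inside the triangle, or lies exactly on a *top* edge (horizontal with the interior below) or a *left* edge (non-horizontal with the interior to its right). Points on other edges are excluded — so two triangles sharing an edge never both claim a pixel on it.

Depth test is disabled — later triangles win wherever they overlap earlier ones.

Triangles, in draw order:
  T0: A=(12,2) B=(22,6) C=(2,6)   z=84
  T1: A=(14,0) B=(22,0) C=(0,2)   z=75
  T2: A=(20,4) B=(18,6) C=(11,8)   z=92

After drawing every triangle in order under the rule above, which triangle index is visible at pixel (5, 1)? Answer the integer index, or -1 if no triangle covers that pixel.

T0:
  2·area = 80
  edge (12, 2)→(22, 6): d=(10,4) right/bottom  bias=-1
  edge (22, 6)→(2, 6): d=(-20,0) right/bottom  bias=-1
  edge (2, 6)→(12, 2): d=(10,-4) top-left  bias=+0
    (5,1)@(11, 3): e=[14,60,6] → #
    (6,1)@(13, 3): e=[6,60,14] → #
    (7,1)@(15, 3): e=[-2,60,22] → ·
    (2,2)@(5, 5): e=[58,20,2] → #
    (3,2)@(7, 5): e=[50,20,10] → #
    (4,2)@(9, 5): e=[42,20,18] → #
    (7,2)@(15, 5): e=[18,20,42] → #
    (8,2)@(17, 5): e=[10,20,50] → #
    (9,2)@(19, 5): e=[2,20,58] → #
    (10,2)@(21, 5): e=[-6,20,66] → ·
    (2,3)@(5, 7): e=[78,-20,22] → ·
    (3,3)@(7, 7): e=[70,-20,30] → ·
  covered (10 px):
    · · · · · · · · · · ·
    · · · · · # # · · · ·
    · · # # # # # # # # ·
    · · · · · · · · · · ·
T1:
  2·area = 16
  edge (14, 0)→(22, 0): d=(8,0) top-left  bias=+0
  edge (22, 0)→(0, 2): d=(-22,2) right/bottom  bias=-1
  edge (0, 2)→(14, 0): d=(14,-2) top-left  bias=+0
    (3,0)@(7, 1): e=[8,8,0] → #  [on edge]
    (4,0)@(9, 1): e=[8,4,4] → #
    (5,0)@(11, 1): e=[8,0,8] → ·  [on edge]
    (3,1)@(7, 3): e=[24,-36,28] → ·
    (4,1)@(9, 3): e=[24,-40,32] → ·
  covered (2 px):
    · · · # # · · · · · ·
    · · · · · · · · · · ·
    · · · · · · · · · · ·
    · · · · · · · · · · ·
T2:
  2·area = 10
  edge (20, 4)→(18, 6): d=(-2,2) right/bottom  bias=-1
  edge (18, 6)→(11, 8): d=(-7,2) right/bottom  bias=-1
  edge (11, 8)→(20, 4): d=(9,-4) top-left  bias=+0
    (10,1)@(21, 3): e=[0,15,-5] → ·  [on edge]
    (9,2)@(19, 5): e=[0,5,5] → ·  [on edge]
    (8,3)@(17, 7): e=[0,-5,15] → ·  [on edge]
  covered (0 px):
    · · · · · · · · · · ·
    · · · · · · · · · · ·
    · · · · · · · · · · ·
    · · · · · · · · · · ·

Z-buffer (winner per pixel, '.' = empty):
  . . . 1 1 . . . . . .
  . . . . . 0 0 . . . .
  . . 0 0 0 0 0 0 0 0 .
  . . . . . . . . . . .

Answer: 0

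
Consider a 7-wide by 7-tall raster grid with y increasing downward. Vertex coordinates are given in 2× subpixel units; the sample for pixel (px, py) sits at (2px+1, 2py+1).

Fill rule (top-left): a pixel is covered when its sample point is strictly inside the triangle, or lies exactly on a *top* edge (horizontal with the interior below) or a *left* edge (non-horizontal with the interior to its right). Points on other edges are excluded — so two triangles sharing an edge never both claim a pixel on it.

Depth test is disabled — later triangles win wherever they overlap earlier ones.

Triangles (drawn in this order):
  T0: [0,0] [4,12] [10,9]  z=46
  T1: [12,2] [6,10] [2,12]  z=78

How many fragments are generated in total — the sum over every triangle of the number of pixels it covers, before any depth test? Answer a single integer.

T0:
  2·area = 84  (B↔C swapped to make it positive)
  edge (0, 0)→(10, 9): d=(10,9) right/bottom  bias=-1
  edge (10, 9)→(4, 12): d=(-6,3) right/bottom  bias=-1
  edge (4, 12)→(0, 0): d=(-4,-12) top-left  bias=+0
    (0,0)@(1, 1): e=[1,75,8] → #
    (1,0)@(3, 1): e=[-17,69,32] → ·
    (0,1)@(1, 3): e=[21,63,0] → #  [on edge]
    (1,1)@(3, 3): e=[3,57,24] → #
    (2,1)@(5, 3): e=[-15,51,48] → ·
    (0,2)@(1, 5): e=[41,51,-8] → ·
    (1,2)@(3, 5): e=[23,45,16] → #
    (2,2)@(5, 5): e=[5,39,40] → #
    (3,2)@(7, 5): e=[-13,33,64] → ·
    (1,3)@(3, 7): e=[43,33,8] → #
    (3,3)@(7, 7): e=[7,21,56] → #
    (4,3)@(9, 7): e=[-11,15,80] → ·
    (1,4)@(3, 9): e=[63,21,0] → #  [on edge]
  covered (13 px):
    # · · · · · ·
    # # · · · · ·
    · # # · · · ·
    · # # # · · ·
    · # # # # · ·
    · · # · · · ·
    · · · · · · ·
T1:
  2·area = 20
  edge (12, 2)→(6, 10): d=(-6,8) right/bottom  bias=-1
  edge (6, 10)→(2, 12): d=(-4,2) right/bottom  bias=-1
  edge (2, 12)→(12, 2): d=(10,-10) top-left  bias=+0
    (6,0)@(13, 1): e=[-2,22,0] → ·  [on edge]
    (5,1)@(11, 3): e=[2,18,0] → #  [on edge]
    (6,1)@(13, 3): e=[-14,14,20] → ·
    (4,2)@(9, 5): e=[6,14,0] → #  [on edge]
    (5,2)@(11, 5): e=[-10,10,20] → ·
    (3,3)@(7, 7): e=[10,10,0] → #  [on edge]
    (4,3)@(9, 7): e=[-6,6,20] → ·
    (2,4)@(5, 9): e=[14,6,0] → #  [on edge]
    (3,4)@(7, 9): e=[-2,2,20] → ·
    (1,5)@(3, 11): e=[18,2,0] → #  [on edge]
    (2,5)@(5, 11): e=[2,-2,20] → ·
    (0,6)@(1, 13): e=[22,-2,0] → ·  [on edge]
  covered (5 px):
    · · · · · · ·
    · · · · · # ·
    · · · · # · ·
    · · · # · · ·
    · · # · · · ·
    · # · · · · ·
    · · · · · · ·

Final: 18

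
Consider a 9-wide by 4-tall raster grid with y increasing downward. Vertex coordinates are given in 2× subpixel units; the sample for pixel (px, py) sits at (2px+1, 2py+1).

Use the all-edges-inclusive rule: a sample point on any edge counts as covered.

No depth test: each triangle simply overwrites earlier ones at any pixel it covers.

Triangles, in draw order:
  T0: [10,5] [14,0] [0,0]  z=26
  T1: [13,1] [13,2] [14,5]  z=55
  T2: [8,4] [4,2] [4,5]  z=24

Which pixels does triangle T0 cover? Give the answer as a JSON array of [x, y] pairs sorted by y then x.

T0:
  2·area = 70  (B↔C swapped to make it positive)
  edge (10, 5)→(0, 0): d=(-10,-5) inclusive
  edge (0, 0)→(14, 0): d=(14,0) inclusive
  edge (14, 0)→(10, 5): d=(-4,5) inclusive
    (1,0)@(3, 1): e=[5,14,51] → #
    (2,0)@(5, 1): e=[15,14,41] → #
    (3,0)@(7, 1): e=[25,14,31] → #
    (4,0)@(9, 1): e=[35,14,21] → #
    (5,0)@(11, 1): e=[45,14,11] → #
    (6,0)@(13, 1): e=[55,14,1] → #
    (7,0)@(15, 1): e=[65,14,-9] → ·
    (1,1)@(3, 3): e=[-15,42,43] → ·
    (2,1)@(5, 3): e=[-5,42,33] → ·
    (3,1)@(7, 3): e=[5,42,23] → #
    (6,1)@(13, 3): e=[35,42,-7] → ·
    (3,2)@(7, 5): e=[-15,70,15] → ·
  covered (9 px):
    · # # # # # # · ·
    · · · # # # · · ·
    · · · · · · · · ·
    · · · · · · · · ·
T1:
  2·area = 1  (B↔C swapped to make it positive)
  edge (13, 1)→(14, 5): d=(1,4) inclusive
  edge (14, 5)→(13, 2): d=(-1,-3) inclusive
  edge (13, 2)→(13, 1): d=(0,-1) inclusive
    (6,0)@(13, 1): e=[0,1,0] → #  [on edge]
    (7,0)@(15, 1): e=[-8,7,2] → ·
    (6,1)@(13, 3): e=[2,-1,0] → ·  [on edge]
    (6,2)@(13, 5): e=[4,-3,0] → ·  [on edge]
    (6,3)@(13, 7): e=[6,-5,0] → ·  [on edge]
  covered (1 px):
    · · · · · · # · ·
    · · · · · · · · ·
    · · · · · · · · ·
    · · · · · · · · ·
T2:
  2·area = 12  (B↔C swapped to make it positive)
  edge (8, 4)→(4, 5): d=(-4,1) inclusive
  edge (4, 5)→(4, 2): d=(0,-3) inclusive
  edge (4, 2)→(8, 4): d=(4,2) inclusive
    (2,1)@(5, 3): e=[7,3,2] → #
    (3,1)@(7, 3): e=[5,9,-2] → ·
    (2,2)@(5, 5): e=[-1,3,10] → ·
  covered (1 px):
    · · · · · · · · ·
    · · # · · · · · ·
    · · · · · · · · ·
    · · · · · · · · ·

Result: [[1,0],[2,0],[3,0],[4,0],[5,0],[6,0],[3,1],[4,1],[5,1]]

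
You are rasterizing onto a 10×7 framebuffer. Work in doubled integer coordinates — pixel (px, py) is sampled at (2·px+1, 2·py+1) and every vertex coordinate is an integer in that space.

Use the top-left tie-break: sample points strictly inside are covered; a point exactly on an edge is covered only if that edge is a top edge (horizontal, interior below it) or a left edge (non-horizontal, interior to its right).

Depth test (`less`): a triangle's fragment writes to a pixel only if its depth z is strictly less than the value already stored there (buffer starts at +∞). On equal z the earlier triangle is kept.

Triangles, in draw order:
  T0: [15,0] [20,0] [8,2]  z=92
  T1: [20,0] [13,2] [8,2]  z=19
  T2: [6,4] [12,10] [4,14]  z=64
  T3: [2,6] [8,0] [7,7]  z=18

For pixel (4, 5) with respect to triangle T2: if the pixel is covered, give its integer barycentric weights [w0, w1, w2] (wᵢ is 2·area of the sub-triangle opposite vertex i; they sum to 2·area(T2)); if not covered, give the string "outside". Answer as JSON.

T0:
  2·area = 10
  edge (15, 0)→(20, 0): d=(5,0) top-left  bias=+0
  edge (20, 0)→(8, 2): d=(-12,2) right/bottom  bias=-1
  edge (8, 2)→(15, 0): d=(7,-2) top-left  bias=+0
    (6,0)@(13, 1): e=[5,2,3] → #
    (7,0)@(15, 1): e=[5,-2,7] → ·
    (6,1)@(13, 3): e=[15,-22,17] → ·
  covered (1 px):
    · · · · · · # · · ·
    · · · · · · · · · ·
    · · · · · · · · · ·
    · · · · · · · · · ·
    · · · · · · · · · ·
    · · · · · · · · · ·
    · · · · · · · · · ·
T1:
  2·area = 10
  edge (20, 0)→(13, 2): d=(-7,2) right/bottom  bias=-1
  edge (13, 2)→(8, 2): d=(-5,0) right/bottom  bias=-1
  edge (8, 2)→(20, 0): d=(12,-2) top-left  bias=+0
    (7,0)@(15, 1): e=[3,5,2] → #
    (8,0)@(17, 1): e=[-1,5,6] → ·
    (7,1)@(15, 3): e=[-11,-5,26] → ·
  covered (1 px):
    · · · · · · · # · ·
    · · · · · · · · · ·
    · · · · · · · · · ·
    · · · · · · · · · ·
    · · · · · · · · · ·
    · · · · · · · · · ·
    · · · · · · · · · ·
T2:
  2·area = 72
  edge (6, 4)→(12, 10): d=(6,6) right/bottom  bias=-1
  edge (12, 10)→(4, 14): d=(-8,4) right/bottom  bias=-1
  edge (4, 14)→(6, 4): d=(2,-10) top-left  bias=+0
    (1,0)@(3, 1): e=[0,108,-36] → ·  [on edge]
    (2,1)@(5, 3): e=[0,84,-12] → ·  [on edge]
    (3,2)@(7, 5): e=[0,60,12] → ·  [on edge]
    (3,3)@(7, 7): e=[12,44,16] → #
    (4,3)@(9, 7): e=[0,36,36] → ·  [on edge]
    (2,4)@(5, 9): e=[36,36,0] → #  [on edge]
    (4,4)@(9, 9): e=[12,20,40] → #
    (5,4)@(11, 9): e=[0,12,60] → ·  [on edge]
    (2,5)@(5, 11): e=[48,20,4] → #
    (5,5)@(11, 11): e=[12,-4,64] → ·
    (6,5)@(13, 11): e=[0,-12,84] → ·  [on edge]
    (2,6)@(5, 13): e=[60,4,8] → #
    (7,6)@(15, 13): e=[0,-36,108] → ·  [on edge]
  covered (8 px):
    · · · · · · · · · ·
    · · · · · · · · · ·
    · · · · · · · · · ·
    · · · # · · · · · ·
    · · # # # · · · · ·
    · · # # # · · · · ·
    · · # · · · · · · ·
T3:
  2·area = 36
  edge (2, 6)→(8, 0): d=(6,-6) top-left  bias=+0
  edge (8, 0)→(7, 7): d=(-1,7) right/bottom  bias=-1
  edge (7, 7)→(2, 6): d=(-5,-1) top-left  bias=+0
    (3,0)@(7, 1): e=[0,6,30] → #  [on edge]
    (4,0)@(9, 1): e=[12,-8,32] → ·
    (2,1)@(5, 3): e=[0,18,18] → #  [on edge]
    (4,1)@(9, 3): e=[24,-10,22] → ·
    (1,2)@(3, 5): e=[0,30,6] → #  [on edge]
    (4,2)@(9, 5): e=[36,-12,12] → ·
    (0,3)@(1, 7): e=[0,42,-6] → ·  [on edge]
    (1,3)@(3, 7): e=[12,28,-4] → ·
    (2,3)@(5, 7): e=[24,14,-2] → ·
    (3,3)@(7, 7): e=[36,0,0] → ·  [on edge]
    (8,4)@(17, 9): e=[108,-72,0] → ·  [on edge]
  covered (6 px):
    · · · # · · · · · ·
    · · # # · · · · · ·
    · # # # · · · · · ·
    · · · · · · · · · ·
    · · · · · · · · · ·
    · · · · · · · · · ·
    · · · · · · · · · ·

Final: [4,44,24]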